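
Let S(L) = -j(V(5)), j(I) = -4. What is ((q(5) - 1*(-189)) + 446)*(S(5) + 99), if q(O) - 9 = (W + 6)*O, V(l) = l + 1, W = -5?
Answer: 66847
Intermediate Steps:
V(l) = 1 + l
q(O) = 9 + O (q(O) = 9 + (-5 + 6)*O = 9 + 1*O = 9 + O)
S(L) = 4 (S(L) = -1*(-4) = 4)
((q(5) - 1*(-189)) + 446)*(S(5) + 99) = (((9 + 5) - 1*(-189)) + 446)*(4 + 99) = ((14 + 189) + 446)*103 = (203 + 446)*103 = 649*103 = 66847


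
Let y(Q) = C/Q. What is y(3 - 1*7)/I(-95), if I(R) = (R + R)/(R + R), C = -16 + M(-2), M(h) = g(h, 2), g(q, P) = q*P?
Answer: 5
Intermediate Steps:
g(q, P) = P*q
M(h) = 2*h
C = -20 (C = -16 + 2*(-2) = -16 - 4 = -20)
I(R) = 1 (I(R) = (2*R)/((2*R)) = (2*R)*(1/(2*R)) = 1)
y(Q) = -20/Q
y(3 - 1*7)/I(-95) = -20/(3 - 1*7)/1 = -20/(3 - 7)*1 = -20/(-4)*1 = -20*(-¼)*1 = 5*1 = 5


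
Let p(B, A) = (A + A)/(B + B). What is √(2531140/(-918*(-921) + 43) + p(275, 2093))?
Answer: √22933174718074643/46503655 ≈ 3.2565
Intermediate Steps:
p(B, A) = A/B (p(B, A) = (2*A)/((2*B)) = (2*A)*(1/(2*B)) = A/B)
√(2531140/(-918*(-921) + 43) + p(275, 2093)) = √(2531140/(-918*(-921) + 43) + 2093/275) = √(2531140/(845478 + 43) + 2093*(1/275)) = √(2531140/845521 + 2093/275) = √(2465738953/232518275) = √22933174718074643/46503655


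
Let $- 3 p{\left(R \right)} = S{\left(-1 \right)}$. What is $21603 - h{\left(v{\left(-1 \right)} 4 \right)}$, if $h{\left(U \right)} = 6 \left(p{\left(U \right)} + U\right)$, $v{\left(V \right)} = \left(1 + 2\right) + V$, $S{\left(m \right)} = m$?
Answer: $21553$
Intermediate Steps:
$v{\left(V \right)} = 3 + V$
$p{\left(R \right)} = \frac{1}{3}$ ($p{\left(R \right)} = \left(- \frac{1}{3}\right) \left(-1\right) = \frac{1}{3}$)
$h{\left(U \right)} = 2 + 6 U$ ($h{\left(U \right)} = 6 \left(\frac{1}{3} + U\right) = 2 + 6 U$)
$21603 - h{\left(v{\left(-1 \right)} 4 \right)} = 21603 - \left(2 + 6 \left(3 - 1\right) 4\right) = 21603 - \left(2 + 6 \cdot 2 \cdot 4\right) = 21603 - \left(2 + 6 \cdot 8\right) = 21603 - \left(2 + 48\right) = 21603 - 50 = 21553$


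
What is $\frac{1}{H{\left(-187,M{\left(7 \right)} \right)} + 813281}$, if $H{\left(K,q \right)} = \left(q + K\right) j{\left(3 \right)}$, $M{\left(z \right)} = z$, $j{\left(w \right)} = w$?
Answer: $\frac{1}{812741} \approx 1.2304 \cdot 10^{-6}$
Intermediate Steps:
$H{\left(K,q \right)} = 3 K + 3 q$ ($H{\left(K,q \right)} = \left(q + K\right) 3 = \left(K + q\right) 3 = 3 K + 3 q$)
$\frac{1}{H{\left(-187,M{\left(7 \right)} \right)} + 813281} = \frac{1}{\left(3 \left(-187\right) + 3 \cdot 7\right) + 813281} = \frac{1}{\left(-561 + 21\right) + 813281} = \frac{1}{-540 + 813281} = \frac{1}{812741}$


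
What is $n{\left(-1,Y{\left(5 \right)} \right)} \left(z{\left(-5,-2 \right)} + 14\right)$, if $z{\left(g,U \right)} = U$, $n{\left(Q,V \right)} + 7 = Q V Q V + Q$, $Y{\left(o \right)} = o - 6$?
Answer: $-84$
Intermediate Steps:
$Y{\left(o \right)} = -6 + o$ ($Y{\left(o \right)} = o - 6 = -6 + o$)
$n{\left(Q,V \right)} = -7 + Q + Q^{2} V^{2}$ ($n{\left(Q,V \right)} = -7 + \left(Q V Q V + Q\right) = -7 + \left(V Q^{2} V + Q\right) = -7 + \left(Q^{2} V^{2} + Q\right) = -7 + \left(Q + Q^{2} V^{2}\right) = -7 + Q + Q^{2} V^{2}$)
$n{\left(-1,Y{\left(5 \right)} \right)} \left(z{\left(-5,-2 \right)} + 14\right) = \left(-7 - 1 + \left(-1\right)^{2} \left(-6 + 5\right)^{2}\right) \left(-2 + 14\right) = \left(-7 - 1 + 1 \left(-1\right)^{2}\right) 12 = \left(-7 - 1 + 1 \cdot 1\right) 12 = \left(-7 - 1 + 1\right) 12 = \left(-7\right) 12 = -84$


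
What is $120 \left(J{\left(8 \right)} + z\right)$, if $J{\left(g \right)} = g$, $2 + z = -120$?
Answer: $-13680$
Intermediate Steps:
$z = -122$ ($z = -2 - 120 = -122$)
$120 \left(J{\left(8 \right)} + z\right) = 120 \left(8 - 122\right) = 120 \left(-114\right) = -13680$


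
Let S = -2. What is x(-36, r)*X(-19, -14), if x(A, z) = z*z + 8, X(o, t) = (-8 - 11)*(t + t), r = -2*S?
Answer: 12768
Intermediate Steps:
r = 4 (r = -2*(-2) = 4)
X(o, t) = -38*t
x(A, z) = 8 + z² (x(A, z) = z² + 8 = 8 + z²)
x(-36, r)*X(-19, -14) = (8 + 4²)*(-38*(-14)) = (8 + 16)*532 = 24*532 = 12768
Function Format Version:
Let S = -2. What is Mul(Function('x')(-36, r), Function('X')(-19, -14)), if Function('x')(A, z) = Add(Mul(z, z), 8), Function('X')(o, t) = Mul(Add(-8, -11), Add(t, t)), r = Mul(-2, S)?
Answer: 12768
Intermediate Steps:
r = 4 (r = Mul(-2, -2) = 4)
Function('X')(o, t) = Mul(-38, t) (Function('X')(o, t) = Mul(-19, Mul(2, t)) = Mul(-38, t))
Function('x')(A, z) = Add(8, Pow(z, 2)) (Function('x')(A, z) = Add(Pow(z, 2), 8) = Add(8, Pow(z, 2)))
Mul(Function('x')(-36, r), Function('X')(-19, -14)) = Mul(Add(8, Pow(4, 2)), Mul(-38, -14)) = Mul(Add(8, 16), 532) = Mul(24, 532) = 12768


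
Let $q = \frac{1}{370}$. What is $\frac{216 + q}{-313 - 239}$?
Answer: $- \frac{79921}{204240} \approx -0.39131$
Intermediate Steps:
$q = \frac{1}{370} \approx 0.0027027$
$\frac{216 + q}{-313 - 239} = \frac{216 + \frac{1}{370}}{-313 - 239} = \frac{79921}{370 \left(-552\right)} = \frac{79921}{370} \left(- \frac{1}{552}\right) = - \frac{79921}{204240}$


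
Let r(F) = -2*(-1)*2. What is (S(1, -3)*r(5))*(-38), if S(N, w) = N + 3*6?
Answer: -2888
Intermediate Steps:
r(F) = 4 (r(F) = 2*2 = 4)
S(N, w) = 18 + N (S(N, w) = N + 18 = 18 + N)
(S(1, -3)*r(5))*(-38) = ((18 + 1)*4)*(-38) = (19*4)*(-38) = 76*(-38) = -2888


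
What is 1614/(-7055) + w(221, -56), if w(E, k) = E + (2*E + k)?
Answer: 4280771/7055 ≈ 606.77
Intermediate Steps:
w(E, k) = k + 3*E (w(E, k) = E + (k + 2*E) = k + 3*E)
1614/(-7055) + w(221, -56) = 1614/(-7055) + (-56 + 3*221) = 1614*(-1/7055) + (-56 + 663) = -1614/7055 + 607 = 4280771/7055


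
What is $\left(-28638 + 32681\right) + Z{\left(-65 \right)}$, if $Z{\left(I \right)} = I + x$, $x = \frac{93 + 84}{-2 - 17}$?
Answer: $\frac{75405}{19} \approx 3968.7$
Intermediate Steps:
$x = - \frac{177}{19}$ ($x = \frac{177}{-19} = 177 \left(- \frac{1}{19}\right) = - \frac{177}{19} \approx -9.3158$)
$Z{\left(I \right)} = - \frac{177}{19} + I$ ($Z{\left(I \right)} = I - \frac{177}{19} = - \frac{177}{19} + I$)
$\left(-28638 + 32681\right) + Z{\left(-65 \right)} = \left(-28638 + 32681\right) - \frac{1412}{19} = 4043 - \frac{1412}{19} = \frac{75405}{19}$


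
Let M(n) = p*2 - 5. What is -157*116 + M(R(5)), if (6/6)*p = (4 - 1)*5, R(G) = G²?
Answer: -18187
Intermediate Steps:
p = 15 (p = (4 - 1)*5 = 3*5 = 15)
M(n) = 25 (M(n) = 15*2 - 5 = 30 - 5 = 25)
-157*116 + M(R(5)) = -157*116 + 25 = -18212 + 25 = -18187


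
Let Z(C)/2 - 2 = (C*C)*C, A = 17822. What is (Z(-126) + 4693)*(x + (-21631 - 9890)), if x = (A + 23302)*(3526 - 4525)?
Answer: 164295391703835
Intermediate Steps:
Z(C) = 4 + 2*C³ (Z(C) = 4 + 2*((C*C)*C) = 4 + 2*(C²*C) = 4 + 2*C³)
x = -41082876 (x = (17822 + 23302)*(3526 - 4525) = 41124*(-999) = -41082876)
(Z(-126) + 4693)*(x + (-21631 - 9890)) = ((4 + 2*(-126)³) + 4693)*(-41082876 + (-21631 - 9890)) = ((4 + 2*(-2000376)) + 4693)*(-41082876 - 31521) = ((4 - 4000752) + 4693)*(-41114397) = (-4000748 + 4693)*(-41114397) = -3996055*(-41114397) = 164295391703835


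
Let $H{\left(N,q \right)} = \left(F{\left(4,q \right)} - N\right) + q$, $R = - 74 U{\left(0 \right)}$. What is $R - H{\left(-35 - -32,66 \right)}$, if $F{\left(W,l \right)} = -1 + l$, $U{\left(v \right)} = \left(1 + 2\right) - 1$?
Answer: $-282$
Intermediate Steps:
$U{\left(v \right)} = 2$ ($U{\left(v \right)} = 3 - 1 = 2$)
$R = -148$ ($R = \left(-74\right) 2 = -148$)
$H{\left(N,q \right)} = -1 - N + 2 q$ ($H{\left(N,q \right)} = \left(\left(-1 + q\right) - N\right) + q = \left(-1 + q - N\right) + q = -1 - N + 2 q$)
$R - H{\left(-35 - -32,66 \right)} = -148 - \left(-1 - \left(-35 - -32\right) + 2 \cdot 66\right) = -148 - \left(-1 - \left(-35 + 32\right) + 132\right) = -148 - \left(-1 - -3 + 132\right) = -148 - \left(-1 + 3 + 132\right) = -148 - 134 = -282$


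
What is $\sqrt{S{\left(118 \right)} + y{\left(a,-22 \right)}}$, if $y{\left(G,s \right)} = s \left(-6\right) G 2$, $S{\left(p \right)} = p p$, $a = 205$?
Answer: $2 \sqrt{17011} \approx 260.85$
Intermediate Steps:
$S{\left(p \right)} = p^{2}$
$y{\left(G,s \right)} = - 12 G s$ ($y{\left(G,s \right)} = - 6 s 2 G = - 12 G s$)
$\sqrt{S{\left(118 \right)} + y{\left(a,-22 \right)}} = \sqrt{118^{2} - 2460 \left(-22\right)} = \sqrt{13924 + 54120} = \sqrt{68044} = 2 \sqrt{17011}$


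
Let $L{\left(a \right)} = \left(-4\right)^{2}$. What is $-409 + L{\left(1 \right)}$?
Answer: $-393$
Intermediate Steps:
$L{\left(a \right)} = 16$
$-409 + L{\left(1 \right)} = -409 + 16 = -393$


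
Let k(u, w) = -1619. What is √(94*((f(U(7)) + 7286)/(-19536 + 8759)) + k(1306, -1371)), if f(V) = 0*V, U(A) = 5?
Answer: I*√195417692119/10777 ≈ 41.019*I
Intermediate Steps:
f(V) = 0
√(94*((f(U(7)) + 7286)/(-19536 + 8759)) + k(1306, -1371)) = √(94*((0 + 7286)/(-19536 + 8759)) - 1619) = √(94*(7286/(-10777)) - 1619) = √(94*(7286*(-1/10777)) - 1619) = √(94*(-7286/10777) - 1619) = √(-684884/10777 - 1619) = √(-18132847/10777) = I*√195417692119/10777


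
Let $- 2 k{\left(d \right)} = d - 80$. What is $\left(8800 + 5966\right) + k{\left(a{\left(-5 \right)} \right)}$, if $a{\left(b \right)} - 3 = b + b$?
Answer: $\frac{29619}{2} \approx 14810.0$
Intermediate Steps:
$a{\left(b \right)} = 3 + 2 b$ ($a{\left(b \right)} = 3 + \left(b + b\right) = 3 + 2 b$)
$k{\left(d \right)} = 40 - \frac{d}{2}$ ($k{\left(d \right)} = - \frac{d - 80}{2} = - \frac{-80 + d}{2} = 40 - \frac{d}{2}$)
$\left(8800 + 5966\right) + k{\left(a{\left(-5 \right)} \right)} = \left(8800 + 5966\right) + \left(40 - \frac{3 + 2 \left(-5\right)}{2}\right) = 14766 + \left(40 - \frac{3 - 10}{2}\right) = 14766 + \left(40 - - \frac{7}{2}\right) = 14766 + \left(40 + \frac{7}{2}\right) = 14766 + \frac{87}{2} = \frac{29619}{2}$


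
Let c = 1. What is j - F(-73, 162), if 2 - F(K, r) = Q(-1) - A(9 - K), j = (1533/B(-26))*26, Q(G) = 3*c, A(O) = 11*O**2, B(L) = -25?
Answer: -1888933/25 ≈ -75557.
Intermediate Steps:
Q(G) = 3 (Q(G) = 3*1 = 3)
j = -39858/25 (j = (1533/(-25))*26 = (1533*(-1/25))*26 = -1533/25*26 = -39858/25 ≈ -1594.3)
F(K, r) = -1 + 11*(9 - K)**2 (F(K, r) = 2 - (3 - 11*(9 - K)**2) = 2 + (-3 + 11*(9 - K)**2) = -1 + 11*(9 - K)**2)
j - F(-73, 162) = -39858/25 - (-1 + 11*(-9 - 73)**2) = -39858/25 - (-1 + 11*(-82)**2) = -39858/25 - (-1 + 11*6724) = -39858/25 - (-1 + 73964) = -39858/25 - 1*73963 = -39858/25 - 73963 = -1888933/25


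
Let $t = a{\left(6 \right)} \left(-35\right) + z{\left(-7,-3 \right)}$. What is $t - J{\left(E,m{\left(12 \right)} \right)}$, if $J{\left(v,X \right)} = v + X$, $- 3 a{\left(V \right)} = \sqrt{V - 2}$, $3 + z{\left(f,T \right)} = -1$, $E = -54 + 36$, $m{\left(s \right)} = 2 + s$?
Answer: $\frac{70}{3} \approx 23.333$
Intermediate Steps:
$E = -18$
$z{\left(f,T \right)} = -4$ ($z{\left(f,T \right)} = -3 - 1 = -4$)
$a{\left(V \right)} = - \frac{\sqrt{-2 + V}}{3}$ ($a{\left(V \right)} = - \frac{\sqrt{V - 2}}{3} = - \frac{\sqrt{-2 + V}}{3}$)
$J{\left(v,X \right)} = X + v$
$t = \frac{58}{3}$ ($t = - \frac{\sqrt{-2 + 6}}{3} \left(-35\right) - 4 = - \frac{\sqrt{4}}{3} \left(-35\right) - 4 = \left(- \frac{1}{3}\right) 2 \left(-35\right) - 4 = \left(- \frac{2}{3}\right) \left(-35\right) - 4 = \frac{70}{3} - 4 = \frac{58}{3} \approx 19.333$)
$t - J{\left(E,m{\left(12 \right)} \right)} = \frac{58}{3} - \left(\left(2 + 12\right) - 18\right) = \frac{58}{3} - \left(14 - 18\right) = \frac{58}{3} - -4 = \frac{58}{3} + 4 = \frac{70}{3}$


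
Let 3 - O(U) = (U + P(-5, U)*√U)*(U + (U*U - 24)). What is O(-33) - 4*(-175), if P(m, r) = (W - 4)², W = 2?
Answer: 34759 - 4128*I*√33 ≈ 34759.0 - 23714.0*I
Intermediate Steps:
P(m, r) = 4 (P(m, r) = (2 - 4)² = (-2)² = 4)
O(U) = 3 - (U + 4*√U)*(-24 + U + U²) (O(U) = 3 - (U + 4*√U)*(U + (U*U - 24)) = 3 - (U + 4*√U)*(U + (U² - 24)) = 3 - (U + 4*√U)*(U + (-24 + U²)) = 3 - (U + 4*√U)*(-24 + U + U²))
O(-33) - 4*(-175) = (3 - 1*(-33)² - 1*(-33)³ - (-132)*I*√33 - 4356*I*√33 + 24*(-33) + 96*√(-33)) - 4*(-175) = (3 - 1*1089 - 1*(-35937) - (-132)*I*√33 - 4356*I*√33 - 792 + 96*(I*√33)) + 700 = (3 - 1089 + 35937 + 132*I*√33 - 4356*I*√33 - 792 + 96*I*√33) + 700 = (34059 - 4128*I*√33) + 700 = 34759 - 4128*I*√33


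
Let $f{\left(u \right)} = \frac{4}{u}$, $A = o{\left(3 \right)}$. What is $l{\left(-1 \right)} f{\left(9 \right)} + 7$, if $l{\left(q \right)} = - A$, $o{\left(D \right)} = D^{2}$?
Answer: $3$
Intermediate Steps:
$A = 9$ ($A = 3^{2} = 9$)
$l{\left(q \right)} = -9$ ($l{\left(q \right)} = \left(-1\right) 9 = -9$)
$l{\left(-1 \right)} f{\left(9 \right)} + 7 = - 9 \cdot \frac{4}{9} + 7 = - 9 \cdot 4 \cdot \frac{1}{9} + 7 = \left(-9\right) \frac{4}{9} + 7 = -4 + 7 = 3$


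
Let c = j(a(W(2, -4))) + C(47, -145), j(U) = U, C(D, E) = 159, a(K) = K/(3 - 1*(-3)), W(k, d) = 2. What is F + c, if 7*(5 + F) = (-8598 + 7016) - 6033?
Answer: -19604/21 ≈ -933.52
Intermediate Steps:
a(K) = K/6 (a(K) = K/(3 + 3) = K/6)
c = 478/3 (c = (⅙)*2 + 159 = ⅓ + 159 = 478/3 ≈ 159.33)
F = -7650/7 (F = -5 + ((-8598 + 7016) - 6033)/7 = -5 + (-1582 - 6033)/7 = -5 + (⅐)*(-7615) = -5 - 7615/7 = -7650/7 ≈ -1092.9)
F + c = -7650/7 + 478/3 = -19604/21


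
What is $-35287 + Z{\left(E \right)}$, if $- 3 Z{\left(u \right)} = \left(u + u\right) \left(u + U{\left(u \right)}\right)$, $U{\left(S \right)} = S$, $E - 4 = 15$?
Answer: $- \frac{107305}{3} \approx -35768.0$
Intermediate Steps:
$E = 19$ ($E = 4 + 15 = 19$)
$Z{\left(u \right)} = - \frac{4 u^{2}}{3}$ ($Z{\left(u \right)} = - \frac{\left(u + u\right) \left(u + u\right)}{3} = - \frac{2 u 2 u}{3} = - \frac{4 u^{2}}{3}$)
$-35287 + Z{\left(E \right)} = -35287 - \frac{4 \cdot 19^{2}}{3} = -35287 - \frac{1444}{3} = - \frac{107305}{3}$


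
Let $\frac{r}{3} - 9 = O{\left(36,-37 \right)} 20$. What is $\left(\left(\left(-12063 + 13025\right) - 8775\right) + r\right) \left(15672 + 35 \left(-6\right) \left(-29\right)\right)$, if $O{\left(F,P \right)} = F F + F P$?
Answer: $-216444852$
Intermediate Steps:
$O{\left(F,P \right)} = F^{2} + F P$
$r = -2133$ ($r = 27 + 3 \cdot 36 \left(36 - 37\right) 20 = 27 + 3 \cdot 36 \left(-1\right) 20 = 27 + 3 \left(\left(-36\right) 20\right) = 27 + 3 \left(-720\right) = 27 - 2160 = -2133$)
$\left(\left(\left(-12063 + 13025\right) - 8775\right) + r\right) \left(15672 + 35 \left(-6\right) \left(-29\right)\right) = \left(\left(\left(-12063 + 13025\right) - 8775\right) - 2133\right) \left(15672 + 35 \left(-6\right) \left(-29\right)\right) = \left(\left(962 - 8775\right) - 2133\right) \left(15672 - -6090\right) = \left(-7813 - 2133\right) \left(15672 + 6090\right) = \left(-9946\right) 21762 = -216444852$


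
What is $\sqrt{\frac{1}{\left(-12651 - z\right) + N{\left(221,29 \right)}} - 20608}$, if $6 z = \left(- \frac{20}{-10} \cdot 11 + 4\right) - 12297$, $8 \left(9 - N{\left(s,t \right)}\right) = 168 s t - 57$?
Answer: $\frac{2 i \sqrt{62546670213509926}}{3484289} \approx 143.55 i$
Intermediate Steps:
$N{\left(s,t \right)} = \frac{129}{8} - 21 s t$ ($N{\left(s,t \right)} = 9 - \frac{168 s t - 57}{8} = 9 - \frac{-57 + 168 s t}{8} = 9 - \left(- \frac{57}{8} + 21 s t\right) = \frac{129}{8} - 21 s t$)
$z = - \frac{12271}{6}$ ($z = \frac{\left(- \frac{20}{-10} \cdot 11 + 4\right) - 12297}{6} = \frac{\left(\left(-20\right) \left(- \frac{1}{10}\right) 11 + 4\right) - 12297}{6} = \frac{\left(2 \cdot 11 + 4\right) - 12297}{6} = \frac{\left(22 + 4\right) - 12297}{6} = \frac{26 - 12297}{6} = \frac{1}{6} \left(-12271\right) = - \frac{12271}{6} \approx -2045.2$)
$\sqrt{\frac{1}{\left(-12651 - z\right) + N{\left(221,29 \right)}} - 20608} = \sqrt{\frac{1}{\left(-12651 - - \frac{12271}{6}\right) + \left(\frac{129}{8} - 4641 \cdot 29\right)} - 20608} = \sqrt{\frac{1}{\left(-12651 + \frac{12271}{6}\right) + \left(\frac{129}{8} - 134589\right)} - 20608} = \sqrt{\frac{1}{- \frac{63635}{6} - \frac{1076583}{8}} - 20608} = \sqrt{\frac{1}{- \frac{3484289}{24}} - 20608} = \sqrt{- \frac{24}{3484289} - 20608} = \sqrt{- \frac{71804227736}{3484289}} = \frac{2 i \sqrt{62546670213509926}}{3484289}$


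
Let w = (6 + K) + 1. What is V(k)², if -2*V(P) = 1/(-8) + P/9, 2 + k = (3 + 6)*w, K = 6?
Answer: 829921/20736 ≈ 40.023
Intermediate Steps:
w = 13 (w = (6 + 6) + 1 = 12 + 1 = 13)
k = 115 (k = -2 + (3 + 6)*13 = -2 + 9*13 = -2 + 117 = 115)
V(P) = 1/16 - P/18 (V(P) = -(1/(-8) + P/9)/2 = -(1*(-⅛) + P*(⅑))/2 = -(-⅛ + P/9)/2 = 1/16 - P/18)
V(k)² = (1/16 - 1/18*115)² = (1/16 - 115/18)² = (-911/144)² = 829921/20736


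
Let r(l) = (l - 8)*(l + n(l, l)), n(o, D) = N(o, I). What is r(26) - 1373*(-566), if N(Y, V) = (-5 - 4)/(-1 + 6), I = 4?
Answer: 3887768/5 ≈ 7.7755e+5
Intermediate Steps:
N(Y, V) = -9/5
n(o, D) = -9/5
r(l) = (-8 + l)*(-9/5 + l) (r(l) = (l - 8)*(l - 9/5) = (-8 + l)*(-9/5 + l))
r(26) - 1373*(-566) = (72/5 + 26² - 49/5*26) - 1373*(-566) = (72/5 + 676 - 1274/5) + 777118 = 2178/5 + 777118 = 3887768/5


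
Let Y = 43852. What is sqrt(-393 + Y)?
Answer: sqrt(43459) ≈ 208.47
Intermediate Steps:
sqrt(-393 + Y) = sqrt(-393 + 43852) = sqrt(43459)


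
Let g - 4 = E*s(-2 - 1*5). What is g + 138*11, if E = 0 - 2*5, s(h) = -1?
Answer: 1532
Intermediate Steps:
E = -10 (E = 0 - 1*10 = 0 - 10 = -10)
g = 14 (g = 4 - 10*(-1) = 4 + 10 = 14)
g + 138*11 = 14 + 138*11 = 14 + 1518 = 1532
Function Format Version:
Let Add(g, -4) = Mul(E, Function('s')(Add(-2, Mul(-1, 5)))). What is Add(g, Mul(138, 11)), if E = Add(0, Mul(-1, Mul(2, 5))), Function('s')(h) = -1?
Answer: 1532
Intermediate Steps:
E = -10 (E = Add(0, Mul(-1, 10)) = Add(0, -10) = -10)
g = 14 (g = Add(4, Mul(-10, -1)) = Add(4, 10) = 14)
Add(g, Mul(138, 11)) = Add(14, Mul(138, 11)) = Add(14, 1518) = 1532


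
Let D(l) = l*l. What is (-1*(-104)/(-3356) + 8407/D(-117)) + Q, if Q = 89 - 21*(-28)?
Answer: 7782090626/11485071 ≈ 677.58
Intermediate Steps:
D(l) = l²
Q = 677 (Q = 89 + 588 = 677)
(-1*(-104)/(-3356) + 8407/D(-117)) + Q = (-1*(-104)/(-3356) + 8407/((-117)²)) + 677 = (104*(-1/3356) + 8407/13689) + 677 = (-26/839 + 8407*(1/13689)) + 677 = (-26/839 + 8407/13689) + 677 = 6697559/11485071 + 677 = 7782090626/11485071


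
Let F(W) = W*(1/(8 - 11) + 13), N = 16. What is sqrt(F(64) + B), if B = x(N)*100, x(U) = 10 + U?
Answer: 2*sqrt(7674)/3 ≈ 58.401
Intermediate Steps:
F(W) = 38*W/3 (F(W) = W*(1/(-3) + 13) = W*(-1/3 + 13) = W*(38/3) = 38*W/3)
B = 2600 (B = (10 + 16)*100 = 26*100 = 2600)
sqrt(F(64) + B) = sqrt((38/3)*64 + 2600) = sqrt(2432/3 + 2600) = sqrt(10232/3) = 2*sqrt(7674)/3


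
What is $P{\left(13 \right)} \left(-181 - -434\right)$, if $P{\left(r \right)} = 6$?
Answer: $1518$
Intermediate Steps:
$P{\left(13 \right)} \left(-181 - -434\right) = 6 \left(-181 - -434\right) = 6 \left(-181 + 434\right) = 6 \cdot 253 = 1518$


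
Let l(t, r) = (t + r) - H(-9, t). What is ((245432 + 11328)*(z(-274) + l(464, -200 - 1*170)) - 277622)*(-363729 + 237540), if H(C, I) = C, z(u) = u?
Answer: 5575482028998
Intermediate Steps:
l(t, r) = 9 + r + t (l(t, r) = (t + r) - 1*(-9) = (r + t) + 9 = 9 + r + t)
((245432 + 11328)*(z(-274) + l(464, -200 - 1*170)) - 277622)*(-363729 + 237540) = ((245432 + 11328)*(-274 + (9 + (-200 - 1*170) + 464)) - 277622)*(-363729 + 237540) = (256760*(-274 + (9 + (-200 - 170) + 464)) - 277622)*(-126189) = (256760*(-274 + (9 - 370 + 464)) - 277622)*(-126189) = (256760*(-274 + 103) - 277622)*(-126189) = (256760*(-171) - 277622)*(-126189) = (-43905960 - 277622)*(-126189) = -44183582*(-126189) = 5575482028998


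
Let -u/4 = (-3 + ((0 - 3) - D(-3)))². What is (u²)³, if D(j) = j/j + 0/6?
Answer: 56693912375296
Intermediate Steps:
D(j) = 1 (D(j) = 1 + 0*(⅙) = 1 + 0 = 1)
u = -196 (u = -4*(-3 + ((0 - 3) - 1*1))² = -4*(-3 + (-3 - 1))² = -4*(-3 - 4)² = -4*(-7)² = -4*49 = -196)
(u²)³ = ((-196)²)³ = 38416³ = 56693912375296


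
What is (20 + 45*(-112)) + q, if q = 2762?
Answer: -2258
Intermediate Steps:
(20 + 45*(-112)) + q = (20 + 45*(-112)) + 2762 = (20 - 5040) + 2762 = -5020 + 2762 = -2258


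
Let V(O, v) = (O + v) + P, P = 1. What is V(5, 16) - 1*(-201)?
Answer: 223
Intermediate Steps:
V(O, v) = 1 + O + v (V(O, v) = (O + v) + 1 = 1 + O + v)
V(5, 16) - 1*(-201) = (1 + 5 + 16) - 1*(-201) = 22 + 201 = 223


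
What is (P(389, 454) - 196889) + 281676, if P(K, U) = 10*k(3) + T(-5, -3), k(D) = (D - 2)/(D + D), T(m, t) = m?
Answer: 254351/3 ≈ 84784.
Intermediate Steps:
k(D) = (-2 + D)/(2*D) (k(D) = (-2 + D)/((2*D)) = (-2 + D)*(1/(2*D)) = (-2 + D)/(2*D))
P(K, U) = -10/3 (P(K, U) = 10*((1/2)*(-2 + 3)/3) - 5 = 10*((1/2)*(1/3)*1) - 5 = 10*(1/6) - 5 = 5/3 - 5 = -10/3)
(P(389, 454) - 196889) + 281676 = (-10/3 - 196889) + 281676 = -590677/3 + 281676 = 254351/3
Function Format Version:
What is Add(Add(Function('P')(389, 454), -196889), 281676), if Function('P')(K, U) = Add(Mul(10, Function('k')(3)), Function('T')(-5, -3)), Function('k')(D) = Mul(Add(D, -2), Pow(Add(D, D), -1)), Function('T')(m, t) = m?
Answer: Rational(254351, 3) ≈ 84784.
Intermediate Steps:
Function('k')(D) = Mul(Rational(1, 2), Pow(D, -1), Add(-2, D)) (Function('k')(D) = Mul(Add(-2, D), Pow(Mul(2, D), -1)) = Mul(Add(-2, D), Mul(Rational(1, 2), Pow(D, -1))) = Mul(Rational(1, 2), Pow(D, -1), Add(-2, D)))
Function('P')(K, U) = Rational(-10, 3) (Function('P')(K, U) = Add(Mul(10, Mul(Rational(1, 2), Pow(3, -1), Add(-2, 3))), -5) = Add(Mul(10, Mul(Rational(1, 2), Rational(1, 3), 1)), -5) = Add(Mul(10, Rational(1, 6)), -5) = Add(Rational(5, 3), -5) = Rational(-10, 3))
Add(Add(Function('P')(389, 454), -196889), 281676) = Add(Add(Rational(-10, 3), -196889), 281676) = Add(Rational(-590677, 3), 281676) = Rational(254351, 3)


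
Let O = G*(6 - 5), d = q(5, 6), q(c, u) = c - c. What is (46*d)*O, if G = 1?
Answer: 0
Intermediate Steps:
q(c, u) = 0
d = 0
O = 1 (O = 1*(6 - 5) = 1*1 = 1)
(46*d)*O = (46*0)*1 = 0*1 = 0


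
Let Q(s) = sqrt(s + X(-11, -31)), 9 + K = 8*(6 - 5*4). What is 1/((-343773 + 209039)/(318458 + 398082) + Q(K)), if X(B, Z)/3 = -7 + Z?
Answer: -24135575090/30168525644189 - 128357392900*I*sqrt(235)/30168525644189 ≈ -0.00080002 - 0.065223*I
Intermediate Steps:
X(B, Z) = -21 + 3*Z (X(B, Z) = 3*(-7 + Z) = -21 + 3*Z)
K = -121 (K = -9 + 8*(6 - 5*4) = -9 + 8*(6 - 20) = -9 + 8*(-14) = -9 - 112 = -121)
Q(s) = sqrt(-114 + s) (Q(s) = sqrt(s + (-21 + 3*(-31))) = sqrt(s + (-21 - 93)) = sqrt(s - 114) = sqrt(-114 + s))
1/((-343773 + 209039)/(318458 + 398082) + Q(K)) = 1/((-343773 + 209039)/(318458 + 398082) + sqrt(-114 - 121)) = 1/(-134734/716540 + sqrt(-235)) = 1/(-134734*1/716540 + I*sqrt(235)) = 1/(-67367/358270 + I*sqrt(235))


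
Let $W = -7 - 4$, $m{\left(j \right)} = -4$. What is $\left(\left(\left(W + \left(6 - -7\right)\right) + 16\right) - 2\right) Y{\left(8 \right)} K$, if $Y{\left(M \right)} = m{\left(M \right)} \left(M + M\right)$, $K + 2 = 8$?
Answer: $-6144$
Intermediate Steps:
$W = -11$
$K = 6$ ($K = -2 + 8 = 6$)
$Y{\left(M \right)} = - 8 M$ ($Y{\left(M \right)} = - 4 \left(M + M\right) = - 4 \cdot 2 M = - 8 M$)
$\left(\left(\left(W + \left(6 - -7\right)\right) + 16\right) - 2\right) Y{\left(8 \right)} K = \left(\left(\left(-11 + \left(6 - -7\right)\right) + 16\right) - 2\right) \left(\left(-8\right) 8\right) 6 = \left(\left(\left(-11 + \left(6 + 7\right)\right) + 16\right) - 2\right) \left(-64\right) 6 = \left(\left(\left(-11 + 13\right) + 16\right) - 2\right) \left(-64\right) 6 = \left(\left(2 + 16\right) - 2\right) \left(-64\right) 6 = \left(18 - 2\right) \left(-64\right) 6 = 16 \left(-64\right) 6 = \left(-1024\right) 6 = -6144$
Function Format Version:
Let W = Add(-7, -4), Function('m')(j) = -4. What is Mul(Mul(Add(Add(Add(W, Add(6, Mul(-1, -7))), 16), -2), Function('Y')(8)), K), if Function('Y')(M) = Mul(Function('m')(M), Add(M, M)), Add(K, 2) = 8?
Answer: -6144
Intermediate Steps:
W = -11
K = 6 (K = Add(-2, 8) = 6)
Function('Y')(M) = Mul(-8, M) (Function('Y')(M) = Mul(-4, Add(M, M)) = Mul(-4, Mul(2, M)) = Mul(-8, M))
Mul(Mul(Add(Add(Add(W, Add(6, Mul(-1, -7))), 16), -2), Function('Y')(8)), K) = Mul(Mul(Add(Add(Add(-11, Add(6, Mul(-1, -7))), 16), -2), Mul(-8, 8)), 6) = Mul(Mul(Add(Add(Add(-11, Add(6, 7)), 16), -2), -64), 6) = Mul(Mul(Add(Add(Add(-11, 13), 16), -2), -64), 6) = Mul(Mul(Add(Add(2, 16), -2), -64), 6) = Mul(Mul(Add(18, -2), -64), 6) = Mul(Mul(16, -64), 6) = Mul(-1024, 6) = -6144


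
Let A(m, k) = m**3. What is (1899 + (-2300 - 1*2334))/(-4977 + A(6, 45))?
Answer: 2735/4761 ≈ 0.57446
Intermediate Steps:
(1899 + (-2300 - 1*2334))/(-4977 + A(6, 45)) = (1899 + (-2300 - 1*2334))/(-4977 + 6**3) = (1899 + (-2300 - 2334))/(-4977 + 216) = (1899 - 4634)/(-4761) = -2735*(-1/4761) = 2735/4761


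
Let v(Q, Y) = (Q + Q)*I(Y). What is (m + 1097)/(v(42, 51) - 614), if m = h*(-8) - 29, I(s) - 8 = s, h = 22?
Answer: 446/2171 ≈ 0.20544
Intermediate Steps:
I(s) = 8 + s
v(Q, Y) = 2*Q*(8 + Y) (v(Q, Y) = (Q + Q)*(8 + Y) = (2*Q)*(8 + Y) = 2*Q*(8 + Y))
m = -205 (m = 22*(-8) - 29 = -176 - 29 = -205)
(m + 1097)/(v(42, 51) - 614) = (-205 + 1097)/(2*42*(8 + 51) - 614) = 892/(2*42*59 - 614) = 892/(4956 - 614) = 892/4342 = 892*(1/4342) = 446/2171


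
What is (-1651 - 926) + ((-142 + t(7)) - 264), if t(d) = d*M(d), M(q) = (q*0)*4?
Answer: -2983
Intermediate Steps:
M(q) = 0 (M(q) = 0*4 = 0)
t(d) = 0 (t(d) = d*0 = 0)
(-1651 - 926) + ((-142 + t(7)) - 264) = (-1651 - 926) + ((-142 + 0) - 264) = -2577 + (-142 - 264) = -2577 - 406 = -2983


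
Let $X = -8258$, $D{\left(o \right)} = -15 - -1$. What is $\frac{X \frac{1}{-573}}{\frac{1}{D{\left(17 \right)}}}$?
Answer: $- \frac{115612}{573} \approx -201.77$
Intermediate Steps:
$D{\left(o \right)} = -14$ ($D{\left(o \right)} = -15 + 1 = -14$)
$\frac{X \frac{1}{-573}}{\frac{1}{D{\left(17 \right)}}} = \frac{\left(-8258\right) \frac{1}{-573}}{\frac{1}{-14}} = \frac{\left(-8258\right) \left(- \frac{1}{573}\right)}{- \frac{1}{14}} = \frac{8258}{573} \left(-14\right) = - \frac{115612}{573}$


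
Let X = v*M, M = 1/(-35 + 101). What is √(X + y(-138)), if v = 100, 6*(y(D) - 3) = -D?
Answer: 2*√7491/33 ≈ 5.2455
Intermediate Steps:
y(D) = 3 - D/6 (y(D) = 3 + (-D)/6 = 3 - D/6)
M = 1/66 ≈ 0.015152
X = 50/33 (X = 100*(1/66) = 50/33 ≈ 1.5152)
√(X + y(-138)) = √(50/33 + (3 - ⅙*(-138))) = √(50/33 + (3 + 23)) = √(50/33 + 26) = √(908/33) = 2*√7491/33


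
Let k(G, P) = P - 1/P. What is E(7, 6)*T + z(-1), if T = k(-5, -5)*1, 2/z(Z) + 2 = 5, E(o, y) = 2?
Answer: -134/15 ≈ -8.9333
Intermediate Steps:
z(Z) = ⅔ (z(Z) = 2/(-2 + 5) = 2/3 = 2*(⅓) = ⅔)
T = -24/5 (T = (-5 - 1/(-5))*1 = (-5 - 1*(-⅕))*1 = (-5 + ⅕)*1 = -24/5*1 = -24/5 ≈ -4.8000)
E(7, 6)*T + z(-1) = 2*(-24/5) + ⅔ = -48/5 + ⅔ = -134/15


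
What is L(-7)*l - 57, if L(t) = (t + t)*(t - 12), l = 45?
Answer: 11913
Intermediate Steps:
L(t) = 2*t*(-12 + t) (L(t) = (2*t)*(-12 + t) = 2*t*(-12 + t))
L(-7)*l - 57 = (2*(-7)*(-12 - 7))*45 - 57 = (2*(-7)*(-19))*45 - 57 = 266*45 - 57 = 11970 - 57 = 11913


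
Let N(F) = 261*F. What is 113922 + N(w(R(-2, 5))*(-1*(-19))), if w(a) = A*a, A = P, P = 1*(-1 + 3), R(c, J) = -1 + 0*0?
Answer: 104004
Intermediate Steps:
R(c, J) = -1 (R(c, J) = -1 + 0 = -1)
P = 2 (P = 1*2 = 2)
A = 2
w(a) = 2*a
113922 + N(w(R(-2, 5))*(-1*(-19))) = 113922 + 261*((2*(-1))*(-1*(-19))) = 113922 + 261*(-2*19) = 113922 + 261*(-38) = 113922 - 9918 = 104004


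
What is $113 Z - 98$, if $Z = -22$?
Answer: $-2584$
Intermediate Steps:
$113 Z - 98 = 113 \left(-22\right) - 98 = -2486 - 98 = -2584$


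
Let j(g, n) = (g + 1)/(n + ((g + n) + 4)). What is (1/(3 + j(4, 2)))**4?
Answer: 20736/2825761 ≈ 0.0073382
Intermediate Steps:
j(g, n) = (1 + g)/(4 + g + 2*n) (j(g, n) = (1 + g)/(n + (4 + g + n)) = (1 + g)/(4 + g + 2*n))
(1/(3 + j(4, 2)))**4 = (1/(3 + (1 + 4)/(4 + 4 + 2*2)))**4 = (1/(3 + 5/(4 + 4 + 4)))**4 = (1/(3 + 5/12))**4 = (1/(41/12))**4 = (12/41)**4 = 20736/2825761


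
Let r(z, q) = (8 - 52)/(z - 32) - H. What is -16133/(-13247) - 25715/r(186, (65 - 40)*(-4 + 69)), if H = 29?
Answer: 36735900/41779 ≈ 879.29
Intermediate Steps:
r(z, q) = -29 - 44/(-32 + z) (r(z, q) = (8 - 52)/(z - 32) - 1*29 = -44/(-32 + z) - 29 = -29 - 44/(-32 + z))
-16133/(-13247) - 25715/r(186, (65 - 40)*(-4 + 69)) = -16133/(-13247) - 25715*(-32 + 186)/(884 - 29*186) = -16133*(-1/13247) - 25715*154/(884 - 5394) = 1241/1019 - 25715/((1/154)*(-4510)) = 1241/1019 - 25715/(-205/7) = 1241/1019 - 25715*(-7/205) = 1241/1019 + 36001/41 = 36735900/41779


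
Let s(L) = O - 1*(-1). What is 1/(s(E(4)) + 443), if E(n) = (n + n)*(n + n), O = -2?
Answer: 1/442 ≈ 0.0022624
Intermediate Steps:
E(n) = 4*n² (E(n) = (2*n)*(2*n) = 4*n²)
s(L) = -1 (s(L) = -2 - 1*(-1) = -2 + 1 = -1)
1/(s(E(4)) + 443) = 1/(-1 + 443) = 1/442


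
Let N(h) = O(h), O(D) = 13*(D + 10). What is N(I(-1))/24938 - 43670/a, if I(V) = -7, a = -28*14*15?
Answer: 54463589/7331772 ≈ 7.4284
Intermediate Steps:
a = -5880 (a = -392*15 = -5880)
O(D) = 130 + 13*D (O(D) = 13*(10 + D) = 130 + 13*D)
N(h) = 130 + 13*h
N(I(-1))/24938 - 43670/a = (130 + 13*(-7))/24938 - 43670/(-5880) = (130 - 91)*(1/24938) - 43670*(-1/5880) = 39*(1/24938) + 4367/588 = 39/24938 + 4367/588 = 54463589/7331772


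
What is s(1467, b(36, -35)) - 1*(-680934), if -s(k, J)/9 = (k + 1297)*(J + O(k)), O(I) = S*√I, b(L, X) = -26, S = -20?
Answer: 1327710 + 1492560*√163 ≈ 2.0383e+7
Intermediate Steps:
O(I) = -20*√I
s(k, J) = -9*(1297 + k)*(J - 20*√k) (s(k, J) = -9*(k + 1297)*(J - 20*√k) = -9*(1297 + k)*(J - 20*√k))
s(1467, b(36, -35)) - 1*(-680934) = (-11673*(-26) + 180*1467^(3/2) + 233460*√1467 - 9*(-26)*1467) - 1*(-680934) = (303498 + 180*(4401*√163) + 233460*(3*√163) + 343278) + 680934 = (303498 + 792180*√163 + 700380*√163 + 343278) + 680934 = (646776 + 1492560*√163) + 680934 = 1327710 + 1492560*√163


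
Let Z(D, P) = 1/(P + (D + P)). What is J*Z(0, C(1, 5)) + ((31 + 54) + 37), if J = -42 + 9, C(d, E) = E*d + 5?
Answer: 2407/20 ≈ 120.35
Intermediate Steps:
C(d, E) = 5 + E*d
Z(D, P) = 1/(D + 2*P)
J = -33
J*Z(0, C(1, 5)) + ((31 + 54) + 37) = -33/(0 + 2*(5 + 5*1)) + ((31 + 54) + 37) = -33/(0 + 2*(5 + 5)) + (85 + 37) = -33/(0 + 2*10) + 122 = -33/(0 + 20) + 122 = -33/20 + 122 = 2407/20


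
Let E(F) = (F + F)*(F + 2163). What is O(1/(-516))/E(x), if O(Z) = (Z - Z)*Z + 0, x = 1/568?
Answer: 0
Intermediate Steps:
x = 1/568 ≈ 0.0017606
E(F) = 2*F*(2163 + F) (E(F) = (2*F)*(2163 + F) = 2*F*(2163 + F))
O(Z) = 0 (O(Z) = 0*Z + 0 = 0 + 0 = 0)
O(1/(-516))/E(x) = 0/((2*(1/568)*(2163 + 1/568))) = 0/((2*(1/568)*(1228585/568))) = 0/(1228585/161312) = 0*(161312/1228585) = 0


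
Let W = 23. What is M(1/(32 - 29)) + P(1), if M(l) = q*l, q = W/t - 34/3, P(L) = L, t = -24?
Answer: -223/72 ≈ -3.0972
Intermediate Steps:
q = -295/24 (q = 23/(-24) - 34/3 = 23*(-1/24) - 34*⅓ = -23/24 - 34/3 = -295/24 ≈ -12.292)
M(l) = -295*l/24
M(1/(32 - 29)) + P(1) = -295/(24*(32 - 29)) + 1 = -295/24/3 + 1 = -295/24*⅓ + 1 = -295/72 + 1 = -223/72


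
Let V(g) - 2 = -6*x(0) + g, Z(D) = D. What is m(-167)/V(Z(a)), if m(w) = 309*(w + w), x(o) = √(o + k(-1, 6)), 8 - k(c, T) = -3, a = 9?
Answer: 103206/25 + 619236*√11/275 ≈ 11597.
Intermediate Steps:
k(c, T) = 11 (k(c, T) = 8 - 1*(-3) = 8 + 3 = 11)
x(o) = √(11 + o) (x(o) = √(o + 11) = √(11 + o))
V(g) = 2 + g - 6*√11 (V(g) = 2 + (-6*√(11 + 0) + g) = 2 + (-6*√11 + g) = 2 + (g - 6*√11) = 2 + g - 6*√11)
m(w) = 618*w (m(w) = 309*(2*w) = 618*w)
m(-167)/V(Z(a)) = (618*(-167))/(2 + 9 - 6*√11) = -103206/(11 - 6*√11)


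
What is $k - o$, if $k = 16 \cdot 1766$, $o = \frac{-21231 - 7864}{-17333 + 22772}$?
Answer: $\frac{153713479}{5439} \approx 28261.0$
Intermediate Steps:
$o = - \frac{29095}{5439} \approx -5.3493$
$k = 28256$
$k - o = 28256 - - \frac{29095}{5439} = 28256 + \frac{29095}{5439} = \frac{153713479}{5439}$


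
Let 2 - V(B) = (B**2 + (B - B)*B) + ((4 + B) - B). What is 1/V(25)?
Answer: -1/627 ≈ -0.0015949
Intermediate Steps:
V(B) = -2 - B**2 (V(B) = 2 - ((B**2 + (B - B)*B) + ((4 + B) - B)) = 2 - ((B**2 + 0*B) + 4) = 2 - ((B**2 + 0) + 4) = 2 - (B**2 + 4) = 2 - (4 + B**2) = 2 + (-4 - B**2) = -2 - B**2)
1/V(25) = 1/(-2 - 1*25**2) = 1/(-2 - 1*625) = 1/(-2 - 625) = 1/(-627) = -1/627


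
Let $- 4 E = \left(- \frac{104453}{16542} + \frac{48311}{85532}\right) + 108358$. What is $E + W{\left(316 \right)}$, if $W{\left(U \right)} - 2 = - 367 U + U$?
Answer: $- \frac{403923022440811}{2829740688} \approx -1.4274 \cdot 10^{5}$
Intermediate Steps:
$W{\left(U \right)} = 2 - 366 U$ ($W{\left(U \right)} = 2 + \left(- 367 U + U\right) = 2 - 366 U$)
$E = - \frac{76652192910859}{2829740688}$ ($E = - \frac{\left(- \frac{104453}{16542} + \frac{48311}{85532}\right) + 108358}{4} = - \frac{- \frac{4067456717}{707435172} + 108358}{4} = \left(- \frac{1}{4}\right) \frac{76652192910859}{707435172} = - \frac{76652192910859}{2829740688} \approx -27088.0$)
$E + W{\left(316 \right)} = - \frac{76652192910859}{2829740688} + \left(2 - 115656\right) = - \frac{76652192910859}{2829740688} - 115654 = - \frac{403923022440811}{2829740688}$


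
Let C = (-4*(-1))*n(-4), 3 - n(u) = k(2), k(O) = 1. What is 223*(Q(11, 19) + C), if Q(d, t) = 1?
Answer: 2007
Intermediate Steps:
n(u) = 2 (n(u) = 3 - 1*1 = 3 - 1 = 2)
C = 8 (C = -4*(-1)*2 = 4*2 = 8)
223*(Q(11, 19) + C) = 223*(1 + 8) = 223*9 = 2007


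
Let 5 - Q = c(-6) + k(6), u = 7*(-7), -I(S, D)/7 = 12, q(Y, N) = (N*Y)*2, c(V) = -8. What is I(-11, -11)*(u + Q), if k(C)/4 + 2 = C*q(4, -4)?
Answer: -62160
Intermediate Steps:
q(Y, N) = 2*N*Y
k(C) = -8 - 128*C (k(C) = -8 + 4*(C*(2*(-4)*4)) = -8 + 4*(C*(-32)) = -8 + 4*(-32*C) = -8 - 128*C)
I(S, D) = -84 (I(S, D) = -7*12 = -84)
u = -49
Q = 789 (Q = 5 - (-8 + (-8 - 128*6)) = 5 - (-8 + (-8 - 768)) = 5 - (-8 - 776) = 5 - 1*(-784) = 5 + 784 = 789)
I(-11, -11)*(u + Q) = -84*(-49 + 789) = -84*740 = -62160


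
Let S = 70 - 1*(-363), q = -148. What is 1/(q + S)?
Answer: 1/285 ≈ 0.0035088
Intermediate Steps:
S = 433 (S = 70 + 363 = 433)
1/(q + S) = 1/(-148 + 433) = 1/285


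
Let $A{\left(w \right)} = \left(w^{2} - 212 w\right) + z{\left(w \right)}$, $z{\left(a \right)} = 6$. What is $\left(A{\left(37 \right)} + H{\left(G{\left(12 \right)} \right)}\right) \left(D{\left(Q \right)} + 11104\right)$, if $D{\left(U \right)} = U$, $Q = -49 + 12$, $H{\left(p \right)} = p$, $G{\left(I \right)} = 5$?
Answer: $-71537088$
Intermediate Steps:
$A{\left(w \right)} = 6 + w^{2} - 212 w$ ($A{\left(w \right)} = \left(w^{2} - 212 w\right) + 6 = 6 + w^{2} - 212 w$)
$Q = -37$
$\left(A{\left(37 \right)} + H{\left(G{\left(12 \right)} \right)}\right) \left(D{\left(Q \right)} + 11104\right) = \left(\left(6 + 37^{2} - 7844\right) + 5\right) \left(-37 + 11104\right) = \left(\left(6 + 1369 - 7844\right) + 5\right) 11067 = \left(-6469 + 5\right) 11067 = \left(-6464\right) 11067 = -71537088$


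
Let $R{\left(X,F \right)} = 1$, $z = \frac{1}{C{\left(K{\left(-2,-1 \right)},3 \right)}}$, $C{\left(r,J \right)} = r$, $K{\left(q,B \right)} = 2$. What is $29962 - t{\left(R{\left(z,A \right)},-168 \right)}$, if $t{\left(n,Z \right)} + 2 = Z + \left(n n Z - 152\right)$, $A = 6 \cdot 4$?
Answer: $30452$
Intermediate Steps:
$A = 24$
$z = \frac{1}{2} \approx 0.5$
$t{\left(n,Z \right)} = -154 + Z + Z n^{2}$ ($t{\left(n,Z \right)} = -2 + \left(Z + \left(n n Z - 152\right)\right) = -2 + \left(Z + \left(n^{2} Z - 152\right)\right) = -2 + \left(Z + \left(Z n^{2} - 152\right)\right) = -2 + \left(Z + \left(-152 + Z n^{2}\right)\right) = -2 + \left(-152 + Z + Z n^{2}\right) = -154 + Z + Z n^{2}$)
$29962 - t{\left(R{\left(z,A \right)},-168 \right)} = 29962 - \left(-154 - 168 - 168 \cdot 1^{2}\right) = 29962 - \left(-154 - 168 - 168\right) = 29962 - -490 = 29962 + 490 = 30452$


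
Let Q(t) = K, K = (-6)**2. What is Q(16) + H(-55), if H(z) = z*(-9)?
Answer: 531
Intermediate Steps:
H(z) = -9*z
K = 36
Q(t) = 36
Q(16) + H(-55) = 36 - 9*(-55) = 36 + 495 = 531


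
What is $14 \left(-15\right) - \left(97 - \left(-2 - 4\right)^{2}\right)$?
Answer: $-271$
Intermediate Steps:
$14 \left(-15\right) - \left(97 - \left(-2 - 4\right)^{2}\right) = -210 - \left(97 - 36\right) = -210 + \left(\left(36 - 17\right) - 80\right) = -210 + \left(19 - 80\right) = -210 - 61 = -271$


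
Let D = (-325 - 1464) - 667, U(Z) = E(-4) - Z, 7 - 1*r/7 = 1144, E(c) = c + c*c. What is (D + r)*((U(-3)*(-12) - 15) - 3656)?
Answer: 40108165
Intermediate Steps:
E(c) = c + c²
r = -7959 (r = 49 - 7*1144 = 49 - 8008 = -7959)
U(Z) = 12 - Z (U(Z) = -4*(1 - 4) - Z = -4*(-3) - Z = 12 - Z)
D = -2456 (D = -1789 - 667 = -2456)
(D + r)*((U(-3)*(-12) - 15) - 3656) = (-2456 - 7959)*(((12 - 1*(-3))*(-12) - 15) - 3656) = -10415*(((12 + 3)*(-12) - 15) - 3656) = -10415*((15*(-12) - 15) - 3656) = -10415*((-180 - 15) - 3656) = -10415*(-195 - 3656) = -10415*(-3851) = 40108165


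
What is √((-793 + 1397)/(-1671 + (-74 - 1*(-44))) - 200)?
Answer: 2*I*√1789221/189 ≈ 14.155*I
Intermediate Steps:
√((-793 + 1397)/(-1671 + (-74 - 1*(-44))) - 200) = √(604/(-1671 + (-74 + 44)) - 200) = √(604/(-1671 - 30) - 200) = √(604/(-1701) - 200) = √(604*(-1/1701) - 200) = √(-604/1701 - 200) = √(-340804/1701) = 2*I*√1789221/189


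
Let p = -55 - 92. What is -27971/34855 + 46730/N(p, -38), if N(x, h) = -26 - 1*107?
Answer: -1632494293/4635715 ≈ -352.16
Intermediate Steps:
p = -147
N(x, h) = -133 (N(x, h) = -26 - 107 = -133)
-27971/34855 + 46730/N(p, -38) = -27971/34855 + 46730/(-133) = -27971*1/34855 + 46730*(-1/133) = -27971/34855 - 46730/133 = -1632494293/4635715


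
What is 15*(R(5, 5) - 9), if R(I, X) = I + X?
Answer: 15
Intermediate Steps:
15*(R(5, 5) - 9) = 15*((5 + 5) - 9) = 15*(10 - 9) = 15*1 = 15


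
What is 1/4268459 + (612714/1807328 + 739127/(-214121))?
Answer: -2570999348629974785/825918812608850896 ≈ -3.1129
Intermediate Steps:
1/4268459 + (612714/1807328 + 739127/(-214121)) = 1/4268459 + (612714*(1/1807328) + 739127*(-1/214121)) = 1/4268459 + (306357/903664 - 739127/214121) = 1/4268459 - 602324994131/193493439344 = -2570999348629974785/825918812608850896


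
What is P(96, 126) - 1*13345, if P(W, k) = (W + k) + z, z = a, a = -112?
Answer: -13235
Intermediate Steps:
z = -112
P(W, k) = -112 + W + k (P(W, k) = (W + k) - 112 = -112 + W + k)
P(96, 126) - 1*13345 = (-112 + 96 + 126) - 1*13345 = 110 - 13345 = -13235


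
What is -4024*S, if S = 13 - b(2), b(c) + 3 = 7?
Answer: -36216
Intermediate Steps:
b(c) = 4 (b(c) = -3 + 7 = 4)
S = 9 (S = 13 - 1*4 = 13 - 4 = 9)
-4024*S = -4024*9 = -36216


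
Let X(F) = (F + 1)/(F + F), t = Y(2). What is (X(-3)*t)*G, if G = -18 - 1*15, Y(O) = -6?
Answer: 66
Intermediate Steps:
t = -6
X(F) = (1 + F)/(2*F) (X(F) = (1 + F)/((2*F)) = (1 + F)*(1/(2*F)) = (1 + F)/(2*F))
G = -33 (G = -18 - 15 = -33)
(X(-3)*t)*G = (((1/2)*(1 - 3)/(-3))*(-6))*(-33) = (((1/2)*(-1/3)*(-2))*(-6))*(-33) = ((1/3)*(-6))*(-33) = -2*(-33) = 66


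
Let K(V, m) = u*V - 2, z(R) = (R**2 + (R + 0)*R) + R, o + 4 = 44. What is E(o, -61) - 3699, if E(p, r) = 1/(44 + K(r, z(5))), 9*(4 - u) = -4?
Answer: -7627347/2062 ≈ -3699.0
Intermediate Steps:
u = 40/9 (u = 4 - 1/9*(-4) = 4 + 4/9 = 40/9 ≈ 4.4444)
o = 40 (o = -4 + 44 = 40)
z(R) = R + 2*R**2 (z(R) = (R**2 + R*R) + R = (R**2 + R**2) + R = 2*R**2 + R = R + 2*R**2)
K(V, m) = -2 + 40*V/9 (K(V, m) = 40*V/9 - 2 = -2 + 40*V/9)
E(p, r) = 1/(42 + 40*r/9) (E(p, r) = 1/(44 + (-2 + 40*r/9)) = 1/(42 + 40*r/9))
E(o, -61) - 3699 = 9/(2*(189 + 20*(-61))) - 3699 = 9/(2*(189 - 1220)) - 3699 = (9/2)/(-1031) - 3699 = (9/2)*(-1/1031) - 3699 = -9/2062 - 3699 = -7627347/2062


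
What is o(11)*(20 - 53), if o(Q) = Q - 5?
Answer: -198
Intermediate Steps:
o(Q) = -5 + Q
o(11)*(20 - 53) = (-5 + 11)*(20 - 53) = 6*(-33) = -198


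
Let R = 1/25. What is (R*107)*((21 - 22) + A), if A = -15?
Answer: -1712/25 ≈ -68.480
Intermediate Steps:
R = 1/25 ≈ 0.040000
(R*107)*((21 - 22) + A) = ((1/25)*107)*((21 - 22) - 15) = 107*(-1 - 15)/25 = (107/25)*(-16) = -1712/25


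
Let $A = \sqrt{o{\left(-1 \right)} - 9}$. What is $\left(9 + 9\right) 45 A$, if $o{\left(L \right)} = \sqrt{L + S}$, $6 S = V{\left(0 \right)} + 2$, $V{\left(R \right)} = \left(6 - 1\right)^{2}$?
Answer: $405 \sqrt{-36 + 2 \sqrt{14}} \approx 2162.7 i$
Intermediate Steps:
$V{\left(R \right)} = 25$ ($V{\left(R \right)} = 5^{2} = 25$)
$S = \frac{9}{2}$ ($S = \frac{25 + 2}{6} = \frac{1}{6} \cdot 27 = \frac{9}{2} \approx 4.5$)
$o{\left(L \right)} = \sqrt{\frac{9}{2} + L}$ ($o{\left(L \right)} = \sqrt{L + \frac{9}{2}} = \sqrt{\frac{9}{2} + L}$)
$A = \sqrt{-9 + \frac{\sqrt{14}}{2}}$ ($A = \sqrt{\frac{\sqrt{18 + 4 \left(-1\right)}}{2} - 9} = \sqrt{\frac{\sqrt{18 - 4}}{2} - 9} = \sqrt{\frac{\sqrt{14}}{2} - 9} = \sqrt{-9 + \frac{\sqrt{14}}{2}} \approx 2.6701 i$)
$\left(9 + 9\right) 45 A = \left(9 + 9\right) 45 \frac{\sqrt{-36 + 2 \sqrt{14}}}{2} = 18 \cdot 45 \frac{\sqrt{-36 + 2 \sqrt{14}}}{2} = 810 \frac{\sqrt{-36 + 2 \sqrt{14}}}{2} = 405 \sqrt{-36 + 2 \sqrt{14}}$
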